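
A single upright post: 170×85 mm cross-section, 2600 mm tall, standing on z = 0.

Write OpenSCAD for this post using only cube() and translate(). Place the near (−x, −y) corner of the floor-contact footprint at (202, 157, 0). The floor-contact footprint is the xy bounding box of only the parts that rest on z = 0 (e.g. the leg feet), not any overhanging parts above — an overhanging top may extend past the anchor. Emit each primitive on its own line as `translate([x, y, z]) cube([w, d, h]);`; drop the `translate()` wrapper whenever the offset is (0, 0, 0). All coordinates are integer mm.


translate([202, 157, 0]) cube([170, 85, 2600]);


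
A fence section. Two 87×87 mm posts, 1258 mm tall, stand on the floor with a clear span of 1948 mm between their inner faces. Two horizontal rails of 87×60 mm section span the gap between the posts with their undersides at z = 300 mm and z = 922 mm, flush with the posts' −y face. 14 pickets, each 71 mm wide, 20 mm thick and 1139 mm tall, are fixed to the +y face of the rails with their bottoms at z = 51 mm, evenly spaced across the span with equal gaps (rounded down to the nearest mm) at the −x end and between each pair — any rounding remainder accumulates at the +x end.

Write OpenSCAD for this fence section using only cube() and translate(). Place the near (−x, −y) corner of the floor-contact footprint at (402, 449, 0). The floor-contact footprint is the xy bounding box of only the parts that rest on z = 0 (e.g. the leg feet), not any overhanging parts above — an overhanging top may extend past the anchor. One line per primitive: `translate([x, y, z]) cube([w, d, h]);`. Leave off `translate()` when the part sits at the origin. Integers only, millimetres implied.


translate([402, 449, 0]) cube([87, 87, 1258]);
translate([2437, 449, 0]) cube([87, 87, 1258]);
translate([489, 449, 300]) cube([1948, 87, 60]);
translate([489, 449, 922]) cube([1948, 87, 60]);
translate([552, 536, 51]) cube([71, 20, 1139]);
translate([686, 536, 51]) cube([71, 20, 1139]);
translate([820, 536, 51]) cube([71, 20, 1139]);
translate([954, 536, 51]) cube([71, 20, 1139]);
translate([1088, 536, 51]) cube([71, 20, 1139]);
translate([1222, 536, 51]) cube([71, 20, 1139]);
translate([1356, 536, 51]) cube([71, 20, 1139]);
translate([1490, 536, 51]) cube([71, 20, 1139]);
translate([1624, 536, 51]) cube([71, 20, 1139]);
translate([1758, 536, 51]) cube([71, 20, 1139]);
translate([1892, 536, 51]) cube([71, 20, 1139]);
translate([2026, 536, 51]) cube([71, 20, 1139]);
translate([2160, 536, 51]) cube([71, 20, 1139]);
translate([2294, 536, 51]) cube([71, 20, 1139]);


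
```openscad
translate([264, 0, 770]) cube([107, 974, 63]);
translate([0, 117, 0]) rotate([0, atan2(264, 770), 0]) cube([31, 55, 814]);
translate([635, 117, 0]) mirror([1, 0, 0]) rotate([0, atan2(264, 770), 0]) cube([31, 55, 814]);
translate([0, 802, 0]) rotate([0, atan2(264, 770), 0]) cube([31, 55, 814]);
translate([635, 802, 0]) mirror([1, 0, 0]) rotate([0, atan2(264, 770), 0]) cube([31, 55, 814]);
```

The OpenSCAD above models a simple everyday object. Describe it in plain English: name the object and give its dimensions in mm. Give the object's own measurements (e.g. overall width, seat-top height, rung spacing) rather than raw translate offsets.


A sawhorse. A 107×974×63 mm beam (x, y, z) sits on two A-frame leg pairs. Each pair is two raked legs of 31×55 mm section (55 mm along y) splaying symmetrically in x. Each leg rises 770 mm vertically over 264 mm of horizontal reach and is 814 mm long along its own axis. Every leg's outer bottom edge rests on the floor and its outer top edge meets a bottom edge of the beam — the left legs (tilting toward +x) meet the beam's −x bottom edge, the right legs (their mirror images, tilting toward −x) meet its +x bottom edge — so the leg tops tuck under the beam, the beam's underside is 770 mm above the floor, and the feet are 635 mm apart outside-to-outside with the beam centred between them. The two leg pairs are set in 117 mm from either end of the beam.


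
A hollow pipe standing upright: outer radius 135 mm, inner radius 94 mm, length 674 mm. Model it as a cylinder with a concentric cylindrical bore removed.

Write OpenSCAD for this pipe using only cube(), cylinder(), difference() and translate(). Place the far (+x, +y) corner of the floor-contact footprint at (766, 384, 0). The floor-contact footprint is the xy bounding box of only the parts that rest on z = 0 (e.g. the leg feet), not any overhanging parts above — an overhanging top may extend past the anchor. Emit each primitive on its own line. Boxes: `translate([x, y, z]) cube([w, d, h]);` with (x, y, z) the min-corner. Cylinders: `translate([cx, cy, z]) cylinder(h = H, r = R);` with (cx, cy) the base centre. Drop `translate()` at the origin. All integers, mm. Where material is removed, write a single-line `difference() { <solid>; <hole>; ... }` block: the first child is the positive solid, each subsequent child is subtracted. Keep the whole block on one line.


difference() { translate([631, 249, 0]) cylinder(h = 674, r = 135); translate([631, 249, 0]) cylinder(h = 674, r = 94); }


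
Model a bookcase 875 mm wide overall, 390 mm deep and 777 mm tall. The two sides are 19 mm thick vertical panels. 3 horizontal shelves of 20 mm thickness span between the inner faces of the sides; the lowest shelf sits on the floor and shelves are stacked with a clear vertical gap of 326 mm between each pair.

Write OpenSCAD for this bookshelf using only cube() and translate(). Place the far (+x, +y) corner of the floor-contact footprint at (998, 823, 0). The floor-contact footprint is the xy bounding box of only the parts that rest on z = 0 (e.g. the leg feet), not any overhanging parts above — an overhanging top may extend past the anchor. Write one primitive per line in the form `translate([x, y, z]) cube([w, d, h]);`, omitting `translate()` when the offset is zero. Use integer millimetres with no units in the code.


translate([123, 433, 0]) cube([19, 390, 777]);
translate([979, 433, 0]) cube([19, 390, 777]);
translate([142, 433, 0]) cube([837, 390, 20]);
translate([142, 433, 346]) cube([837, 390, 20]);
translate([142, 433, 692]) cube([837, 390, 20]);


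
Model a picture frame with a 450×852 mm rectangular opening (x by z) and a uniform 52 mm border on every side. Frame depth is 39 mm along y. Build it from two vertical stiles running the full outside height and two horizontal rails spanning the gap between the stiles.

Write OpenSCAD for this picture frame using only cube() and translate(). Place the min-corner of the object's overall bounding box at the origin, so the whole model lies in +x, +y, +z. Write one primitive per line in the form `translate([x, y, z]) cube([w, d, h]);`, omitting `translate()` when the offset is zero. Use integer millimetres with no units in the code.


cube([52, 39, 956]);
translate([502, 0, 0]) cube([52, 39, 956]);
translate([52, 0, 0]) cube([450, 39, 52]);
translate([52, 0, 904]) cube([450, 39, 52]);


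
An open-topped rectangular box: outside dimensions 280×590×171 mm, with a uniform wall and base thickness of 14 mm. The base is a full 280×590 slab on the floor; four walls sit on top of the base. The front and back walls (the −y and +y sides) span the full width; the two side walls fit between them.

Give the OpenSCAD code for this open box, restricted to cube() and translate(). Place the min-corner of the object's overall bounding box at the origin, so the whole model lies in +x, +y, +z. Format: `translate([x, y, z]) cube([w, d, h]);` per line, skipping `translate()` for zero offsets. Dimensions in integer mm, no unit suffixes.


cube([280, 590, 14]);
translate([0, 0, 14]) cube([280, 14, 157]);
translate([0, 576, 14]) cube([280, 14, 157]);
translate([0, 14, 14]) cube([14, 562, 157]);
translate([266, 14, 14]) cube([14, 562, 157]);


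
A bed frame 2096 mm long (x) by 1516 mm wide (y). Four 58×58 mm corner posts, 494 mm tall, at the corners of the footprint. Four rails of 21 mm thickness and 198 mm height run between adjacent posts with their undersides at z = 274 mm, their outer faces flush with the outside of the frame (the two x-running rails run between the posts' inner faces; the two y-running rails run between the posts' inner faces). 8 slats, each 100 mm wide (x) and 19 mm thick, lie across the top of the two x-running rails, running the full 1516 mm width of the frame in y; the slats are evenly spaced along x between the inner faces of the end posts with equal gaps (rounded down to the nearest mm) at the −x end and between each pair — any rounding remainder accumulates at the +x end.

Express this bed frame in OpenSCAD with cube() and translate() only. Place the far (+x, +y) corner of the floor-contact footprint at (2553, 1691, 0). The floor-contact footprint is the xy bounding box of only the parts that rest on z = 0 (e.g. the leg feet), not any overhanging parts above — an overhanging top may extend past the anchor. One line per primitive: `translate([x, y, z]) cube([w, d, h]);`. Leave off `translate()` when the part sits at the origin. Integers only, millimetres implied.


// slat z = rail_z + rail_h = 274 + 198 = 472
// slat gap = ⌊(1980 − 8·100) / 9⌋ = 131
translate([457, 175, 0]) cube([58, 58, 494]);
translate([457, 1633, 0]) cube([58, 58, 494]);
translate([2495, 175, 0]) cube([58, 58, 494]);
translate([2495, 1633, 0]) cube([58, 58, 494]);
translate([515, 175, 274]) cube([1980, 21, 198]);
translate([515, 1670, 274]) cube([1980, 21, 198]);
translate([457, 233, 274]) cube([21, 1400, 198]);
translate([2532, 233, 274]) cube([21, 1400, 198]);
translate([646, 175, 472]) cube([100, 1516, 19]);
translate([877, 175, 472]) cube([100, 1516, 19]);
translate([1108, 175, 472]) cube([100, 1516, 19]);
translate([1339, 175, 472]) cube([100, 1516, 19]);
translate([1570, 175, 472]) cube([100, 1516, 19]);
translate([1801, 175, 472]) cube([100, 1516, 19]);
translate([2032, 175, 472]) cube([100, 1516, 19]);
translate([2263, 175, 472]) cube([100, 1516, 19]);


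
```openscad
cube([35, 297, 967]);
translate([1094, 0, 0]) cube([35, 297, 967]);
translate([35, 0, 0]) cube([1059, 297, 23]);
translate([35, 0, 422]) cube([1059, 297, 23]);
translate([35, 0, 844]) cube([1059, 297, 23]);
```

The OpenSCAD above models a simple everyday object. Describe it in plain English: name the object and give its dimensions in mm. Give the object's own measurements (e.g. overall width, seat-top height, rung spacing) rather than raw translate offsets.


An open bookshelf. Two side panels, each 35 mm thick, 297 mm deep and 967 mm tall, stand 1129 mm apart (outside-to-outside). Between them sit 3 shelves, each 23 mm thick and 297 mm deep, spanning the full gap between the sides. The bottom shelf rests on the floor (its underside at z = 0) and the clear gap between one shelf's top and the next shelf's underside is 399 mm.


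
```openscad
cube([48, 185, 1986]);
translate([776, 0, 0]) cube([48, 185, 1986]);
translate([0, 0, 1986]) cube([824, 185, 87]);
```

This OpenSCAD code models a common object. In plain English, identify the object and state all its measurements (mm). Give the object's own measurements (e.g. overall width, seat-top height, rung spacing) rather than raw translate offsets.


A door frame. The clear opening is 728 mm wide and 1986 mm high. Two 48 mm wide jambs, 185 mm deep, stand either side of the opening from the floor to the top of the opening. A 87 mm thick head sits across the top of both jambs, spanning the full outside width of the frame.


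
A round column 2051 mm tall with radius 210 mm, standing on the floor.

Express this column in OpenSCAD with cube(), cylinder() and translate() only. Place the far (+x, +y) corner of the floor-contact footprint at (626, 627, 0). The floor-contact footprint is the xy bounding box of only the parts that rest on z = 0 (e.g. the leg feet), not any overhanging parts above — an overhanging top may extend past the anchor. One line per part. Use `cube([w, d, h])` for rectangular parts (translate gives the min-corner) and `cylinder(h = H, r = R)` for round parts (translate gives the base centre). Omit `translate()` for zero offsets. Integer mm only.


translate([416, 417, 0]) cylinder(h = 2051, r = 210);


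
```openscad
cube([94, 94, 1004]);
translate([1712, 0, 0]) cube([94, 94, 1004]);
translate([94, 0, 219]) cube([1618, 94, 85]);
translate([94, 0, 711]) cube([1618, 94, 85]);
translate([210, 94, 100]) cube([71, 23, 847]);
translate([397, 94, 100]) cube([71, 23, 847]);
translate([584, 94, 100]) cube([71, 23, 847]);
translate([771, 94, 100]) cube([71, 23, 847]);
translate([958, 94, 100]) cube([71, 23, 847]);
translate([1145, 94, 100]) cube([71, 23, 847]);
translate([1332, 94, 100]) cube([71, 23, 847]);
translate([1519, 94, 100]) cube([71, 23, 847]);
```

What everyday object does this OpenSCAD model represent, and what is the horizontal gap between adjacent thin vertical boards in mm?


A fence section. The picket gap is 116 mm.

Two posts, two rails, 8 pickets — a fence section. Span 1618 mm holds 8 pickets of 71 mm with 9 equal gaps: ⌊(1618 − 8·71) / 9⌋ = 116 mm.


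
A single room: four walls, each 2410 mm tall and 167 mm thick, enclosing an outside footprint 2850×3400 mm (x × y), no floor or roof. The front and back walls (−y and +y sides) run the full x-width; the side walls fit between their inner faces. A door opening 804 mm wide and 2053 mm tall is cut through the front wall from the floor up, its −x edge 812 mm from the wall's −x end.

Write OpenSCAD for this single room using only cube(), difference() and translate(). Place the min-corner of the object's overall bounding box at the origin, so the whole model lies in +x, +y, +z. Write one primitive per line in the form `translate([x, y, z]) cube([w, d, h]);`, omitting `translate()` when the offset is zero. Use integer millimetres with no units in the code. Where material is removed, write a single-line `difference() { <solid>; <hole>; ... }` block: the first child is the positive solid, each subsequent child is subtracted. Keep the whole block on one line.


difference() { cube([2850, 167, 2410]); translate([812, 0, 0]) cube([804, 167, 2053]); }
translate([0, 3233, 0]) cube([2850, 167, 2410]);
translate([0, 167, 0]) cube([167, 3066, 2410]);
translate([2683, 167, 0]) cube([167, 3066, 2410]);


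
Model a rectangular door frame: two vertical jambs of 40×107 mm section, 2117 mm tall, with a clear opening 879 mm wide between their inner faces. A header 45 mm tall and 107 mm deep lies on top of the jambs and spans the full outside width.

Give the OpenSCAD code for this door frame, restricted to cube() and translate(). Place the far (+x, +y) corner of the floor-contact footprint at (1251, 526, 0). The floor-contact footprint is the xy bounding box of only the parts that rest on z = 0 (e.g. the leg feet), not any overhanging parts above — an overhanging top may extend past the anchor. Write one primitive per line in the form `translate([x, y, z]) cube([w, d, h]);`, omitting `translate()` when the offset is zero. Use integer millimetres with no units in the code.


translate([292, 419, 0]) cube([40, 107, 2117]);
translate([1211, 419, 0]) cube([40, 107, 2117]);
translate([292, 419, 2117]) cube([959, 107, 45]);


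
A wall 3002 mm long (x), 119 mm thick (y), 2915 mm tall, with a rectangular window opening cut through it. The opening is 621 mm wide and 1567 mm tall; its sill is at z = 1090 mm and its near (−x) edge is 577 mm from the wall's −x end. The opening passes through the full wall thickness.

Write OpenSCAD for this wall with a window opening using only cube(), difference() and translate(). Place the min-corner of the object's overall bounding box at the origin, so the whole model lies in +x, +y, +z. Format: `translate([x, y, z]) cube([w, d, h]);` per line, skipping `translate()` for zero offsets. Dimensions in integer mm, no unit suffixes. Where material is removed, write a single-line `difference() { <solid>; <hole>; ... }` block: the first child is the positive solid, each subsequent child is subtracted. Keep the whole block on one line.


difference() { cube([3002, 119, 2915]); translate([577, 0, 1090]) cube([621, 119, 1567]); }


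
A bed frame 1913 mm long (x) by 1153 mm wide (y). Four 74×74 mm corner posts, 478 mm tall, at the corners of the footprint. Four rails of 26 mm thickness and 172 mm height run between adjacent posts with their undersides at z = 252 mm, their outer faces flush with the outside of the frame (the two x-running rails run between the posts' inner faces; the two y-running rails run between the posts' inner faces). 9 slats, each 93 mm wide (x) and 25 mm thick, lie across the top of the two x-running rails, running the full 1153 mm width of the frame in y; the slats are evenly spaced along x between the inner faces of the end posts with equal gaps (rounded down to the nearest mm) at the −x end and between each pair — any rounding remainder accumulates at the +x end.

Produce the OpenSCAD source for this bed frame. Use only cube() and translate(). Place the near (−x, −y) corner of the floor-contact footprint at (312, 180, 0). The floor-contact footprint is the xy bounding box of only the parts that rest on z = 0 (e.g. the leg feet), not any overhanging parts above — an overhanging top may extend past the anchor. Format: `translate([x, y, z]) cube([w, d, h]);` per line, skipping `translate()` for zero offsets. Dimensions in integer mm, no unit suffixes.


translate([312, 180, 0]) cube([74, 74, 478]);
translate([312, 1259, 0]) cube([74, 74, 478]);
translate([2151, 180, 0]) cube([74, 74, 478]);
translate([2151, 1259, 0]) cube([74, 74, 478]);
translate([386, 180, 252]) cube([1765, 26, 172]);
translate([386, 1307, 252]) cube([1765, 26, 172]);
translate([312, 254, 252]) cube([26, 1005, 172]);
translate([2199, 254, 252]) cube([26, 1005, 172]);
translate([478, 180, 424]) cube([93, 1153, 25]);
translate([663, 180, 424]) cube([93, 1153, 25]);
translate([848, 180, 424]) cube([93, 1153, 25]);
translate([1033, 180, 424]) cube([93, 1153, 25]);
translate([1218, 180, 424]) cube([93, 1153, 25]);
translate([1403, 180, 424]) cube([93, 1153, 25]);
translate([1588, 180, 424]) cube([93, 1153, 25]);
translate([1773, 180, 424]) cube([93, 1153, 25]);
translate([1958, 180, 424]) cube([93, 1153, 25]);


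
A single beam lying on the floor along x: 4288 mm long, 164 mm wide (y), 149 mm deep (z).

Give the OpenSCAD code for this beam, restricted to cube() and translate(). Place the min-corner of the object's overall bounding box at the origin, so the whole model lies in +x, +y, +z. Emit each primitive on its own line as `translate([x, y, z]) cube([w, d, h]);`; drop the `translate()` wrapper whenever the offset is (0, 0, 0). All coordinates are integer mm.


cube([4288, 164, 149]);


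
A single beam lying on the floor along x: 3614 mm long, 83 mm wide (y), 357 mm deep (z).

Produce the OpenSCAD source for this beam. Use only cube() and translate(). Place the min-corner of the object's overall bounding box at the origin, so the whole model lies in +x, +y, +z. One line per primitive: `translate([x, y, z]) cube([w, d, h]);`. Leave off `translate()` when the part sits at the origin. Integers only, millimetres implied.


cube([3614, 83, 357]);


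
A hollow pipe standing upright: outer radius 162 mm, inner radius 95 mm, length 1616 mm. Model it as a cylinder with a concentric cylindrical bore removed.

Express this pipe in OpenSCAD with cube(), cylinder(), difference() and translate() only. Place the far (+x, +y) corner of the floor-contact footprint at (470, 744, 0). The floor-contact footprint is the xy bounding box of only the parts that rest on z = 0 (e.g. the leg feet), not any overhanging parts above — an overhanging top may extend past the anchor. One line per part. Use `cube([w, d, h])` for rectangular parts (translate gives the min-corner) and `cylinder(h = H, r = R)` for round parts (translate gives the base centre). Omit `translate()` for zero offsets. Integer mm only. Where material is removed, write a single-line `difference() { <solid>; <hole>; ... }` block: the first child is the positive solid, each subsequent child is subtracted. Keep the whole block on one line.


difference() { translate([308, 582, 0]) cylinder(h = 1616, r = 162); translate([308, 582, 0]) cylinder(h = 1616, r = 95); }


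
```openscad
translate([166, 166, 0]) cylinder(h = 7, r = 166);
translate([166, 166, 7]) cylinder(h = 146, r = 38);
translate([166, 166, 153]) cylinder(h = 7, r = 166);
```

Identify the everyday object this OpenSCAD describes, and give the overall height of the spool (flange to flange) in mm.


A spool. The overall height is 160 mm.

Three coaxial cylinders, large–small–large — a spool. Two 7 mm flanges and a 146 mm core give 7 + 146 + 7 = 160 mm.


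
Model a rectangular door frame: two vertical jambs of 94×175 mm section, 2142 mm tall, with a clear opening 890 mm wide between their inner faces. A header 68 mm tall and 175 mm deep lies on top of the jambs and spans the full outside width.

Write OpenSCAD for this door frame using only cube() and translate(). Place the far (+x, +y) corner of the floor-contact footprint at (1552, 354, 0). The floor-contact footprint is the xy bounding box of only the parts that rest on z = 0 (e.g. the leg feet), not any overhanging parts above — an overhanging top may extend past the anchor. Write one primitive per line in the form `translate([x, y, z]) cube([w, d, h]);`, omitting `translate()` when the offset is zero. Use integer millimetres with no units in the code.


translate([474, 179, 0]) cube([94, 175, 2142]);
translate([1458, 179, 0]) cube([94, 175, 2142]);
translate([474, 179, 2142]) cube([1078, 175, 68]);


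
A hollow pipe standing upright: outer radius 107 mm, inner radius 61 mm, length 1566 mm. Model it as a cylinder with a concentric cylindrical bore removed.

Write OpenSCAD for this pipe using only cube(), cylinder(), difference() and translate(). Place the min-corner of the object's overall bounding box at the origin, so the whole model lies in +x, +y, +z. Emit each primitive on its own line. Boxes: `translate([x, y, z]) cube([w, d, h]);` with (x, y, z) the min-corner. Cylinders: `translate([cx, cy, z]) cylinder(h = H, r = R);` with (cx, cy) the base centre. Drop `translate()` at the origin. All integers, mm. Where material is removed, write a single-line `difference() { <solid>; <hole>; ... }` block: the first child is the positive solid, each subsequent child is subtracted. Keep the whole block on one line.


difference() { translate([107, 107, 0]) cylinder(h = 1566, r = 107); translate([107, 107, 0]) cylinder(h = 1566, r = 61); }


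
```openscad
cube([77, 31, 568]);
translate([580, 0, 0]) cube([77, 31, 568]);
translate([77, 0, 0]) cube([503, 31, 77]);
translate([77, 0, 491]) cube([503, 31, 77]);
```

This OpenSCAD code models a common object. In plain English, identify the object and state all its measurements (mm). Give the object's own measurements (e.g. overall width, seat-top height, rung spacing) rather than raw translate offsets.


A rectangular picture frame lying in the x–z plane (depth along y). The opening is 503 mm wide (x) by 414 mm tall (z), surrounded by a border 77 mm wide on all four sides. The frame is 31 mm deep and is made of two full-height vertical stiles with two horizontal rails fitted between them.


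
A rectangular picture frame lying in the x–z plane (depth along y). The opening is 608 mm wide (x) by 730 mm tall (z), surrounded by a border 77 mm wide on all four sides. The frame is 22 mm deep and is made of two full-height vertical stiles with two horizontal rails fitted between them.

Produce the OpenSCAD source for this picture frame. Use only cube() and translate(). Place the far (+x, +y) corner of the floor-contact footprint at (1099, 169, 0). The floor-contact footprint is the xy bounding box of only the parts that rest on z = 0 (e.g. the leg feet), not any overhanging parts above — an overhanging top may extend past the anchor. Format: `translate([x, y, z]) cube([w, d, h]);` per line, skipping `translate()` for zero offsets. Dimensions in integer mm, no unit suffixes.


translate([337, 147, 0]) cube([77, 22, 884]);
translate([1022, 147, 0]) cube([77, 22, 884]);
translate([414, 147, 0]) cube([608, 22, 77]);
translate([414, 147, 807]) cube([608, 22, 77]);


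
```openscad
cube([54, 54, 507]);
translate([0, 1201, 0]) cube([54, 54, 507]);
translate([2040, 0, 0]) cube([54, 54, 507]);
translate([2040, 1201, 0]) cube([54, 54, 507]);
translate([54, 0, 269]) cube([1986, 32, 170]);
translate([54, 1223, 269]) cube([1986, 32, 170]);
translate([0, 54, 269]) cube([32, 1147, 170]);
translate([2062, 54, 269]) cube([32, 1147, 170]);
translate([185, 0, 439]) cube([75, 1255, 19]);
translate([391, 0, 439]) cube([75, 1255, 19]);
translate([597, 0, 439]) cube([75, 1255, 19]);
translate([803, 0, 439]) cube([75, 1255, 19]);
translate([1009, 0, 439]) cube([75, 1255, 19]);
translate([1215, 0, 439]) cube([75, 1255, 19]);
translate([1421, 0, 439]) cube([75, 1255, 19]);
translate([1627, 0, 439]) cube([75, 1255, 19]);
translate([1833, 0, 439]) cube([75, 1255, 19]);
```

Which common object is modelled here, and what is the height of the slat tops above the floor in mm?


A bed frame. The slat-top height is 458 mm.

Four posts, four rails, and a row of slats — a bed frame. Slats sit on the rails at z = 269 + 170 = 439; with slat thickness 19, the top is 458 mm.


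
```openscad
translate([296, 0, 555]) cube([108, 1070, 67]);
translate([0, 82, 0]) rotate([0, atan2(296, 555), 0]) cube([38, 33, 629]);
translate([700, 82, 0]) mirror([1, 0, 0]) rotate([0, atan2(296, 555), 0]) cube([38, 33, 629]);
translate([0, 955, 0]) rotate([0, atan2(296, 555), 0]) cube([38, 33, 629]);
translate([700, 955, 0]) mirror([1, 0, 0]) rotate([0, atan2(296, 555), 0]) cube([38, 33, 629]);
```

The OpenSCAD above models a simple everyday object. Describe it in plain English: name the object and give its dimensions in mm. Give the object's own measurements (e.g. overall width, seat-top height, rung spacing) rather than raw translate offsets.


A sawhorse. A 108×1070×67 mm beam (x, y, z) sits on two A-frame leg pairs. Each pair is two raked legs of 38×33 mm section (33 mm along y) splaying symmetrically in x. Each leg rises 555 mm vertically over 296 mm of horizontal reach and is 629 mm long along its own axis. Every leg's outer bottom edge rests on the floor and its outer top edge meets a bottom edge of the beam — the left legs (tilting toward +x) meet the beam's −x bottom edge, the right legs (their mirror images, tilting toward −x) meet its +x bottom edge — so the leg tops tuck under the beam, the beam's underside is 555 mm above the floor, and the feet are 700 mm apart outside-to-outside with the beam centred between them. The two leg pairs are set in 82 mm from either end of the beam.


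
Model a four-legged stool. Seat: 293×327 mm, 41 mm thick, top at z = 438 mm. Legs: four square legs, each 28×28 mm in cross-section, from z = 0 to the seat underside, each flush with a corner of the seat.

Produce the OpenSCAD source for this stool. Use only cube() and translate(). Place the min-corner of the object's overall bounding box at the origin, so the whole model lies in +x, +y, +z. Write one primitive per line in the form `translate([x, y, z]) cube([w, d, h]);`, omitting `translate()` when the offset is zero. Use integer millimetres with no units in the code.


translate([0, 0, 397]) cube([293, 327, 41]);
cube([28, 28, 397]);
translate([265, 0, 0]) cube([28, 28, 397]);
translate([0, 299, 0]) cube([28, 28, 397]);
translate([265, 299, 0]) cube([28, 28, 397]);


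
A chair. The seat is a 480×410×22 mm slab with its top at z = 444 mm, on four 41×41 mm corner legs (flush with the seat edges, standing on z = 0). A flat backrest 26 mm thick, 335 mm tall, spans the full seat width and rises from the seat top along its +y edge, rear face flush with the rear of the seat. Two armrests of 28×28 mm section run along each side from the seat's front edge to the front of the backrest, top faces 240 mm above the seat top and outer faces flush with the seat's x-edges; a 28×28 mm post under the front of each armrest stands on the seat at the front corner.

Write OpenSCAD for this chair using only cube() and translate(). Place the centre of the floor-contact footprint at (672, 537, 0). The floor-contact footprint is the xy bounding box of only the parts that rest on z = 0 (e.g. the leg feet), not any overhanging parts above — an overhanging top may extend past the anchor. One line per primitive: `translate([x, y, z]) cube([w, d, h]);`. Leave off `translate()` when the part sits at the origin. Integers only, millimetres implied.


translate([432, 332, 422]) cube([480, 410, 22]);
translate([432, 332, 0]) cube([41, 41, 422]);
translate([871, 332, 0]) cube([41, 41, 422]);
translate([432, 701, 0]) cube([41, 41, 422]);
translate([871, 701, 0]) cube([41, 41, 422]);
translate([432, 716, 444]) cube([480, 26, 335]);
translate([432, 332, 656]) cube([28, 384, 28]);
translate([884, 332, 656]) cube([28, 384, 28]);
translate([432, 332, 444]) cube([28, 28, 212]);
translate([884, 332, 444]) cube([28, 28, 212]);


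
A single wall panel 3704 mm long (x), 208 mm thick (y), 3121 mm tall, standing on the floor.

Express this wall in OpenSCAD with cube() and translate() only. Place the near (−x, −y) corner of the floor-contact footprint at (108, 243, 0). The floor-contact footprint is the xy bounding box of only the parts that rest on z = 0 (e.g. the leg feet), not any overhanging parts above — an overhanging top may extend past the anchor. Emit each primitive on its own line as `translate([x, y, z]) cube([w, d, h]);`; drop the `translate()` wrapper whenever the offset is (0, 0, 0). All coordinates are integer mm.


translate([108, 243, 0]) cube([3704, 208, 3121]);


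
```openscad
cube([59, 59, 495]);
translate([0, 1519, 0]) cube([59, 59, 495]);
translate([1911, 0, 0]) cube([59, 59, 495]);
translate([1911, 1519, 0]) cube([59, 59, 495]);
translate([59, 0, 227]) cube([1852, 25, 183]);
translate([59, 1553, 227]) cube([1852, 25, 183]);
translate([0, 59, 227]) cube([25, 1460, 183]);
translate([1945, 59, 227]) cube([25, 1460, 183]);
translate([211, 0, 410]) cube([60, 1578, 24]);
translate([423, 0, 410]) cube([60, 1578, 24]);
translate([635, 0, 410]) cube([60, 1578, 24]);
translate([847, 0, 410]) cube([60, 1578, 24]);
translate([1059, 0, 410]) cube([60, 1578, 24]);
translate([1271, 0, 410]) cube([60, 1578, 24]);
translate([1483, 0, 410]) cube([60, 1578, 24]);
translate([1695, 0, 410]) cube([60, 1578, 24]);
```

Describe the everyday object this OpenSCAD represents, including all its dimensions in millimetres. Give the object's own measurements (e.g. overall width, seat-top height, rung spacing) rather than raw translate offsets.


A bed frame 1970 mm long (x) by 1578 mm wide (y). Four 59×59 mm corner posts, 495 mm tall, at the corners of the footprint. Four rails of 25 mm thickness and 183 mm height run between adjacent posts with their undersides at z = 227 mm, their outer faces flush with the outside of the frame (the two x-running rails run between the posts' inner faces; the two y-running rails run between the posts' inner faces). 8 slats, each 60 mm wide (x) and 24 mm thick, lie across the top of the two x-running rails, running the full 1578 mm width of the frame in y; along x they sit between the end posts with a 152 mm gap after the −x posts and between neighbouring slats, leaving 156 mm before the +x posts.


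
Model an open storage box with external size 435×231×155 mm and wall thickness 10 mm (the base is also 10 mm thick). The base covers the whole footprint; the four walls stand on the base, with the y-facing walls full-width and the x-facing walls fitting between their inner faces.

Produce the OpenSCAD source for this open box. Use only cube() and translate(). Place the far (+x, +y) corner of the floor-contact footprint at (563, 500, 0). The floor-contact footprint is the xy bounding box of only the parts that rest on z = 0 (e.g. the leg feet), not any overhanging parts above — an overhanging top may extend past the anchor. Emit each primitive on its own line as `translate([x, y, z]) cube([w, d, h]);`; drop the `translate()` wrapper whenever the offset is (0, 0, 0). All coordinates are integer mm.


translate([128, 269, 0]) cube([435, 231, 10]);
translate([128, 269, 10]) cube([435, 10, 145]);
translate([128, 490, 10]) cube([435, 10, 145]);
translate([128, 279, 10]) cube([10, 211, 145]);
translate([553, 279, 10]) cube([10, 211, 145]);


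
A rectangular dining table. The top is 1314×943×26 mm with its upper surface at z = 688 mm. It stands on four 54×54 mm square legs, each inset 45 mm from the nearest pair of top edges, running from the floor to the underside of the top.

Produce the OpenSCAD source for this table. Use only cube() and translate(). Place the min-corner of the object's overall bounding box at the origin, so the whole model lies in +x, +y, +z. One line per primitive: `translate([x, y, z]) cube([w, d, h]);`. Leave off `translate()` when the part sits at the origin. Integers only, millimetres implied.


translate([0, 0, 662]) cube([1314, 943, 26]);
translate([45, 45, 0]) cube([54, 54, 662]);
translate([1215, 45, 0]) cube([54, 54, 662]);
translate([45, 844, 0]) cube([54, 54, 662]);
translate([1215, 844, 0]) cube([54, 54, 662]);


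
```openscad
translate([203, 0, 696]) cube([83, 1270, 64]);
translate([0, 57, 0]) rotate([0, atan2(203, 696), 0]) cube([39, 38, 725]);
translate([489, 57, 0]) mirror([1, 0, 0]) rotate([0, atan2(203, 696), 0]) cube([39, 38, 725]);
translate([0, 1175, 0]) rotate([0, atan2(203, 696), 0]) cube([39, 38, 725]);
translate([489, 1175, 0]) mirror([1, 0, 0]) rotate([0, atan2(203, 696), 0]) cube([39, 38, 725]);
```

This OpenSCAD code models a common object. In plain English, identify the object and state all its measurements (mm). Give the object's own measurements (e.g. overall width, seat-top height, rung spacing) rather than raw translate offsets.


A sawhorse. A 83×1270×64 mm beam (x, y, z) sits on two A-frame leg pairs. Each pair is two raked legs of 39×38 mm section (38 mm along y) splaying symmetrically in x. Each leg rises 696 mm vertically over 203 mm of horizontal reach and is 725 mm long along its own axis. Every leg's outer bottom edge rests on the floor and its outer top edge meets a bottom edge of the beam — the left legs (tilting toward +x) meet the beam's −x bottom edge, the right legs (their mirror images, tilting toward −x) meet its +x bottom edge — so the leg tops tuck under the beam, the beam's underside is 696 mm above the floor, and the feet are 489 mm apart outside-to-outside with the beam centred between them. The two leg pairs are set in 57 mm from either end of the beam.


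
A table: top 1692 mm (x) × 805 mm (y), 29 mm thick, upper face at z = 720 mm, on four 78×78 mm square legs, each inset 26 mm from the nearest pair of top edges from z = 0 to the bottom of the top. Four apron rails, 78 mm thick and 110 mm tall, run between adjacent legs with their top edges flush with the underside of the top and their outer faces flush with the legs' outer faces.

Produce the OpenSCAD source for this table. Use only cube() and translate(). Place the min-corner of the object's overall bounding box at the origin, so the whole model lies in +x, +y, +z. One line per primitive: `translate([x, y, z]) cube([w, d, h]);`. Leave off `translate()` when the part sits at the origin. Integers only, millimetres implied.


// leg_h = 720 - 29 = 691
// apron z = 691 - 110 = 581
translate([0, 0, 691]) cube([1692, 805, 29]);
translate([26, 26, 0]) cube([78, 78, 691]);
translate([1588, 26, 0]) cube([78, 78, 691]);
translate([26, 701, 0]) cube([78, 78, 691]);
translate([1588, 701, 0]) cube([78, 78, 691]);
translate([104, 26, 581]) cube([1484, 78, 110]);
translate([104, 701, 581]) cube([1484, 78, 110]);
translate([26, 104, 581]) cube([78, 597, 110]);
translate([1588, 104, 581]) cube([78, 597, 110]);


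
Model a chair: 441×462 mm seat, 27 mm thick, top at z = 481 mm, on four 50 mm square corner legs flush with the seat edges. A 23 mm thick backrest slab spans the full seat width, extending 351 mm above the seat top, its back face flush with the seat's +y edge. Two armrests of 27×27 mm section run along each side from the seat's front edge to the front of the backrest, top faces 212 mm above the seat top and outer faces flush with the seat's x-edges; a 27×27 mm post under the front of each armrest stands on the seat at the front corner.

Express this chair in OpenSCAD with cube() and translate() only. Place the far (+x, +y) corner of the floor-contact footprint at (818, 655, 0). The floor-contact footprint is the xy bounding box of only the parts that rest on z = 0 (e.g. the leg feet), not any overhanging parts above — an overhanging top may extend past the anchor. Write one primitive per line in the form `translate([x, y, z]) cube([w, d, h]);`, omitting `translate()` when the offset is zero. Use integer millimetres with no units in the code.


translate([377, 193, 454]) cube([441, 462, 27]);
translate([377, 193, 0]) cube([50, 50, 454]);
translate([768, 193, 0]) cube([50, 50, 454]);
translate([377, 605, 0]) cube([50, 50, 454]);
translate([768, 605, 0]) cube([50, 50, 454]);
translate([377, 632, 481]) cube([441, 23, 351]);
translate([377, 193, 666]) cube([27, 439, 27]);
translate([791, 193, 666]) cube([27, 439, 27]);
translate([377, 193, 481]) cube([27, 27, 185]);
translate([791, 193, 481]) cube([27, 27, 185]);


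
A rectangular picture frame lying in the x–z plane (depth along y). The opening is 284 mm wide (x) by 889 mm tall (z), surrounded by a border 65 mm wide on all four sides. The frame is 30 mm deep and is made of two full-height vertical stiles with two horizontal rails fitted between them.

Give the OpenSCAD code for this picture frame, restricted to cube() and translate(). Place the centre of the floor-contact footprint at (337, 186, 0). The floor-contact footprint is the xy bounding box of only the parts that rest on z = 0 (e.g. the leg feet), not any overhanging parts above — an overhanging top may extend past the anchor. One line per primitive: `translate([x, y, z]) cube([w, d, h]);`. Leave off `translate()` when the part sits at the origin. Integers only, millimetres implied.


translate([130, 171, 0]) cube([65, 30, 1019]);
translate([479, 171, 0]) cube([65, 30, 1019]);
translate([195, 171, 0]) cube([284, 30, 65]);
translate([195, 171, 954]) cube([284, 30, 65]);


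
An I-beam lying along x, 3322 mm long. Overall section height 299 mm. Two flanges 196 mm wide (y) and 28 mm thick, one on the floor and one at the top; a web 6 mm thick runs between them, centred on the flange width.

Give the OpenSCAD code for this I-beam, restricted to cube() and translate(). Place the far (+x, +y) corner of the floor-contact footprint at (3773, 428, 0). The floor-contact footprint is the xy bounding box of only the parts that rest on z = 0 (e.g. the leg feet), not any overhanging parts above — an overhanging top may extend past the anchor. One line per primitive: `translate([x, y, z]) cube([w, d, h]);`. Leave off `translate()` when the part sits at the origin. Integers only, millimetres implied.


translate([451, 232, 0]) cube([3322, 196, 28]);
translate([451, 327, 28]) cube([3322, 6, 243]);
translate([451, 232, 271]) cube([3322, 196, 28]);


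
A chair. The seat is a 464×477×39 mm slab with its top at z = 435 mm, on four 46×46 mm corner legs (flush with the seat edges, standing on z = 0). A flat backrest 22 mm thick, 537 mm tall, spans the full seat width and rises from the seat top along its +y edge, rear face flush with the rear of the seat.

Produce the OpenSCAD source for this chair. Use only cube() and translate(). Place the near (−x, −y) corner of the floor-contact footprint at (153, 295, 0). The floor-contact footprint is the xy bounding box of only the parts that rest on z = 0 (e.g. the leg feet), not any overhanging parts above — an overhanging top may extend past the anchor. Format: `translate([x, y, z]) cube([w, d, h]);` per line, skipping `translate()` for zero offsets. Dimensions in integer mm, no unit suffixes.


translate([153, 295, 396]) cube([464, 477, 39]);
translate([153, 295, 0]) cube([46, 46, 396]);
translate([571, 295, 0]) cube([46, 46, 396]);
translate([153, 726, 0]) cube([46, 46, 396]);
translate([571, 726, 0]) cube([46, 46, 396]);
translate([153, 750, 435]) cube([464, 22, 537]);
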